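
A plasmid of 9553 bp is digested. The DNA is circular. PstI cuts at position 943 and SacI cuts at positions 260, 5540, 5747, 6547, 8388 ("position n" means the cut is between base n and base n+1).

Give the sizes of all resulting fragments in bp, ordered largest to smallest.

4597, 1841, 1425, 800, 683, 207 bp

Combined cut positions (sorted): 260, 943, 5540, 5747, 6547, 8388.
Circular molecule, 6 cuts → 6 fragments:
  943 − 260 = 683 bp
  5540 − 943 = 4597 bp
  5747 − 5540 = 207 bp
  6547 − 5747 = 800 bp
  8388 − 6547 = 1841 bp
  wrap: 9553 − 8388 + 260 = 1425 bp
Sorted largest to smallest: 4597, 1841, 1425, 800, 683, 207 bp.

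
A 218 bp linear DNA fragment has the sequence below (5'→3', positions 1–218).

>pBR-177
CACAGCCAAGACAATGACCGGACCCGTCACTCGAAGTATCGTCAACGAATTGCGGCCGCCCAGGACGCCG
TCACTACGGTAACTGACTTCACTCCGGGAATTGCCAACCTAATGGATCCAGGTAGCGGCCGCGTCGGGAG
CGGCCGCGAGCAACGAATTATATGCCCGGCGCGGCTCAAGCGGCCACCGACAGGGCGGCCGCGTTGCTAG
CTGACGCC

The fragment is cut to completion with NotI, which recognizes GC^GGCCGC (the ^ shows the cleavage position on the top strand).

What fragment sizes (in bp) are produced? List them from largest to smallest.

NotI sites (GCGGCCGC) start at positions 52, 125, 140, 195.
NotI cuts after base 2 of each site, so after positions 53, 126, 141, 196.
Linear molecule, 4 cuts → 5 fragments:
  1–53 → 53 bp
  54–126 → 73 bp
  127–141 → 15 bp
  142–196 → 55 bp
  197–218 → 22 bp
Sorted largest to smallest: 73, 55, 53, 22, 15 bp.

73, 55, 53, 22, 15 bp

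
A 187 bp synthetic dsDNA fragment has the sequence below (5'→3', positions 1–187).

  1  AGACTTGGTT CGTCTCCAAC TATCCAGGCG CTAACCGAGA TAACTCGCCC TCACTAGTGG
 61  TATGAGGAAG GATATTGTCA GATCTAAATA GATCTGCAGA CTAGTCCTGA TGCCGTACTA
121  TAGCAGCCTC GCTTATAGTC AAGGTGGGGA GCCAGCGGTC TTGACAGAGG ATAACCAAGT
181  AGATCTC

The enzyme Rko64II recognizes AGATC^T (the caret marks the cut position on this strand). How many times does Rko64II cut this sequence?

3

AGATCT occurs starting at positions 80, 90, 181.
Rko64II cuts at 3 sites.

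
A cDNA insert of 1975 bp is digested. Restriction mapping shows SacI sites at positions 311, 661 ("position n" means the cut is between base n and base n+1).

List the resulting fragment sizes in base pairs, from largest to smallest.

Linear molecule, 2 cuts → 3 fragments:
  311 − 0 = 311 bp
  661 − 311 = 350 bp
  1975 − 661 = 1314 bp
Sorted largest to smallest: 1314, 350, 311 bp.

1314, 350, 311 bp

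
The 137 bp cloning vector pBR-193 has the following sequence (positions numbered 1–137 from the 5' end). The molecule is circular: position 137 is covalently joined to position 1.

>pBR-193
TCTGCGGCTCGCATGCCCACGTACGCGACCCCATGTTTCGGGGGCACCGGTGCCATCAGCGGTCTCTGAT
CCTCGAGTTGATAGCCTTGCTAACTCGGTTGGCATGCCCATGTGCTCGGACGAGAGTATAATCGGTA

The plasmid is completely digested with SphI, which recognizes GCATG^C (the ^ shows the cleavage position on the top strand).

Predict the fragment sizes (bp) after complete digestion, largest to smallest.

SphI sites (GCATGC) start at positions 11, 102.
SphI cuts after base 5 of each site (before the last base), so after positions 15, 106.
Circular molecule, 2 cuts → 2 fragments:
  16–106 → 91 bp
  107–137 then 1–15 → 31 + 15 = 46 bp
Sorted largest to smallest: 91, 46 bp.

91, 46 bp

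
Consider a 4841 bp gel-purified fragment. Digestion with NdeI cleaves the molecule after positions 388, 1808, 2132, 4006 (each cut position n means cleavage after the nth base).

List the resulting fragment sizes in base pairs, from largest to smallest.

Linear molecule, 4 cuts → 5 fragments:
  388 − 0 = 388 bp
  1808 − 388 = 1420 bp
  2132 − 1808 = 324 bp
  4006 − 2132 = 1874 bp
  4841 − 4006 = 835 bp
Sorted largest to smallest: 1874, 1420, 835, 388, 324 bp.

1874, 1420, 835, 388, 324 bp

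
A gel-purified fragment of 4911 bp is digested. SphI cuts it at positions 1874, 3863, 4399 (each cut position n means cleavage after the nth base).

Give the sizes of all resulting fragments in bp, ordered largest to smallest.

Linear molecule, 3 cuts → 4 fragments:
  1874 − 0 = 1874 bp
  3863 − 1874 = 1989 bp
  4399 − 3863 = 536 bp
  4911 − 4399 = 512 bp
Sorted largest to smallest: 1989, 1874, 536, 512 bp.

1989, 1874, 536, 512 bp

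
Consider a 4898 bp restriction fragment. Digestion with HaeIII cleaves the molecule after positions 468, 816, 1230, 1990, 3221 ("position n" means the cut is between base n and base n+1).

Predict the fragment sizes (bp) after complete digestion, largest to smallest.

Linear molecule, 5 cuts → 6 fragments:
  468 − 0 = 468 bp
  816 − 468 = 348 bp
  1230 − 816 = 414 bp
  1990 − 1230 = 760 bp
  3221 − 1990 = 1231 bp
  4898 − 3221 = 1677 bp
Sorted largest to smallest: 1677, 1231, 760, 468, 414, 348 bp.

1677, 1231, 760, 468, 414, 348 bp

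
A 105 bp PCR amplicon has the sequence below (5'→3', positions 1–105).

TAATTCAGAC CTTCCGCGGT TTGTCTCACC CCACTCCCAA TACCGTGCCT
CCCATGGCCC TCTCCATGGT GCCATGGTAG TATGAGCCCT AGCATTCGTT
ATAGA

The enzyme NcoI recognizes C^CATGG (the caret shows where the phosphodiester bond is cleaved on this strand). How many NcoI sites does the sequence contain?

3

CCATGG occurs starting at positions 52, 64, 72.
NcoI cuts at 3 sites.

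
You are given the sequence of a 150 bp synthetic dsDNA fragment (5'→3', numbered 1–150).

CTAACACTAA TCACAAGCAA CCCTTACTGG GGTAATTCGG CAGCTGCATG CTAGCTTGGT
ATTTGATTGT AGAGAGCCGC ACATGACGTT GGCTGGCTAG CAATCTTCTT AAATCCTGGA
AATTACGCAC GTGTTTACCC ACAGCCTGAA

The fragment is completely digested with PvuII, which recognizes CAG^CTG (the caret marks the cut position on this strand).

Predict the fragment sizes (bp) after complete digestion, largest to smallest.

107, 43 bp

The PvuII site (CAGCTG) starts at position 41.
PvuII cuts after base 3 of each site, so after position 43.
Linear molecule, 1 cut → 2 fragments:
  1–43 → 43 bp
  44–150 → 107 bp
Sorted largest to smallest: 107, 43 bp.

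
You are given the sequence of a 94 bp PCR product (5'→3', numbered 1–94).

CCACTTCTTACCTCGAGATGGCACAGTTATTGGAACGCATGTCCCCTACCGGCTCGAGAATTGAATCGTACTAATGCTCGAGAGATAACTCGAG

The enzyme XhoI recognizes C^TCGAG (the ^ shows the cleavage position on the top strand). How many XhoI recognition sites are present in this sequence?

CTCGAG occurs starting at positions 12, 53, 77, 89.
XhoI cuts at 4 sites.

4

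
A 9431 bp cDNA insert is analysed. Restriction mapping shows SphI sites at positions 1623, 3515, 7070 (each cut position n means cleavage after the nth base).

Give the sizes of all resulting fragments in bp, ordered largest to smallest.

Linear molecule, 3 cuts → 4 fragments:
  1623 − 0 = 1623 bp
  3515 − 1623 = 1892 bp
  7070 − 3515 = 3555 bp
  9431 − 7070 = 2361 bp
Sorted largest to smallest: 3555, 2361, 1892, 1623 bp.

3555, 2361, 1892, 1623 bp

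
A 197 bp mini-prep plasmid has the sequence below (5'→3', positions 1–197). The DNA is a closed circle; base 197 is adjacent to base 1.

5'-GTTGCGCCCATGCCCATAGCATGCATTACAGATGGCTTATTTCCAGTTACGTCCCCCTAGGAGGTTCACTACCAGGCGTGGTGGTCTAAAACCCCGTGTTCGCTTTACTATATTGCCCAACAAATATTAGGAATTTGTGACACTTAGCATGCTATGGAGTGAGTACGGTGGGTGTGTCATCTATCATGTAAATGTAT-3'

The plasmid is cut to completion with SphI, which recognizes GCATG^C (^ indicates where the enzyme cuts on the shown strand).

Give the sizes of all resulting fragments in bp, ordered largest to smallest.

SphI sites (GCATGC) start at positions 19, 147.
SphI cuts after base 5 of each site (before the last base), so after positions 23, 151.
Circular molecule, 2 cuts → 2 fragments:
  24–151 → 128 bp
  152–197 then 1–23 → 46 + 23 = 69 bp
Sorted largest to smallest: 128, 69 bp.

128, 69 bp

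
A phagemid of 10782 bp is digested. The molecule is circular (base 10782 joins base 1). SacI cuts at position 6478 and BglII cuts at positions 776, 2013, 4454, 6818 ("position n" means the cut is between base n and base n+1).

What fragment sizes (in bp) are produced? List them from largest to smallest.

Combined cut positions (sorted): 776, 2013, 4454, 6478, 6818.
Circular molecule, 5 cuts → 5 fragments:
  2013 − 776 = 1237 bp
  4454 − 2013 = 2441 bp
  6478 − 4454 = 2024 bp
  6818 − 6478 = 340 bp
  wrap: 10782 − 6818 + 776 = 4740 bp
Sorted largest to smallest: 4740, 2441, 2024, 1237, 340 bp.

4740, 2441, 2024, 1237, 340 bp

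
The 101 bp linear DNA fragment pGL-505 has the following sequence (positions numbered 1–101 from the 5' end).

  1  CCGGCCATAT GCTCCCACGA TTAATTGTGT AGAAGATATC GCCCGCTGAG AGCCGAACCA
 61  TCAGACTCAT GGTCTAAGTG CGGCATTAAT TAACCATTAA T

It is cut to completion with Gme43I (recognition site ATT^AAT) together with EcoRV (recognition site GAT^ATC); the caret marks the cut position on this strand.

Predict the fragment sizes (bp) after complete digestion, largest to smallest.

50, 22, 15, 11, 3 bp

Gme43I sites (ATTAAT) start at positions 20, 85, 96.
Gme43I cuts after base 3 of each site, so after positions 22, 87, 98.
The EcoRV site (GATATC) starts at position 35.
EcoRV cuts after base 3 of each site, so after position 37.
Combined cut positions: 22, 37, 87, 98.
Linear molecule, 4 cuts → 5 fragments:
  1–22 → 22 bp
  23–37 → 15 bp
  38–87 → 50 bp
  88–98 → 11 bp
  99–101 → 3 bp
Sorted largest to smallest: 50, 22, 15, 11, 3 bp.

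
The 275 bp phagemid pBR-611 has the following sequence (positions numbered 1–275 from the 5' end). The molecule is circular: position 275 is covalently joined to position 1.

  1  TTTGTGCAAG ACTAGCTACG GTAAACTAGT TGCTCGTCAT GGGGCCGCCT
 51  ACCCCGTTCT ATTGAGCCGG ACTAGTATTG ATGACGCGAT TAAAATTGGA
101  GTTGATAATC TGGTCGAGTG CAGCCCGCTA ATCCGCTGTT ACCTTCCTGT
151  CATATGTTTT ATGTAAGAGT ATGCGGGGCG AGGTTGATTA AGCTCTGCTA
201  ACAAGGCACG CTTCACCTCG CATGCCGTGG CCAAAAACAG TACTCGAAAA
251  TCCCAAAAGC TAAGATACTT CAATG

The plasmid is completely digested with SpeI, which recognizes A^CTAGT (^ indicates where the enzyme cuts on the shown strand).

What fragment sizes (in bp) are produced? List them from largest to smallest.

SpeI sites (ACTAGT) start at positions 25, 71.
SpeI cuts after the first base of each site, so after positions 25, 71.
Circular molecule, 2 cuts → 2 fragments:
  26–71 → 46 bp
  72–275 then 1–25 → 204 + 25 = 229 bp
Sorted largest to smallest: 229, 46 bp.

229, 46 bp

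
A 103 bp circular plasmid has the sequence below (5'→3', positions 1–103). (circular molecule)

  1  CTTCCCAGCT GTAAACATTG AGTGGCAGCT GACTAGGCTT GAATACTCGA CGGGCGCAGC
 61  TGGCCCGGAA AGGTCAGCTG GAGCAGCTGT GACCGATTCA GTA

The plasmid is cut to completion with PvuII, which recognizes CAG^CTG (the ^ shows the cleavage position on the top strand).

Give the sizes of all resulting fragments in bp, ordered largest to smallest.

31, 25, 20, 18, 9 bp

PvuII sites (CAGCTG) start at positions 6, 26, 57, 75, 84.
PvuII cuts after base 3 of each site, so after positions 8, 28, 59, 77, 86.
Circular molecule, 5 cuts → 5 fragments:
  9–28 → 20 bp
  29–59 → 31 bp
  60–77 → 18 bp
  78–86 → 9 bp
  87–103 then 1–8 → 17 + 8 = 25 bp
Sorted largest to smallest: 31, 25, 20, 18, 9 bp.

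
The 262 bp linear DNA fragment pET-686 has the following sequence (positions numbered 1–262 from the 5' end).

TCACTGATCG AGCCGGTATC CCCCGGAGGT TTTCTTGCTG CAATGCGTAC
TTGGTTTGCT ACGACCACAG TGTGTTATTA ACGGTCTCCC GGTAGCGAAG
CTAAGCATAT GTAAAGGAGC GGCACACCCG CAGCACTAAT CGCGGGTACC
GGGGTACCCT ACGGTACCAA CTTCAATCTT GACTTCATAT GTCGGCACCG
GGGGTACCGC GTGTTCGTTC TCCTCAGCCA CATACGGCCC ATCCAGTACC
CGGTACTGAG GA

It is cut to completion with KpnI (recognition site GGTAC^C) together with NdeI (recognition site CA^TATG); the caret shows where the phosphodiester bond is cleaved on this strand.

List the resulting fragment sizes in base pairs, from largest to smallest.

107, 55, 42, 20, 20, 10, 8 bp

KpnI sites (GGTACC) start at positions 145, 153, 163, 203.
KpnI cuts after base 5 of each site (before the last base), so after positions 149, 157, 167, 207.
NdeI sites (CATATG) start at positions 106, 186.
NdeI cuts after base 2 of each site, so after positions 107, 187.
Combined cut positions: 107, 149, 157, 167, 187, 207.
Linear molecule, 6 cuts → 7 fragments:
  1–107 → 107 bp
  108–149 → 42 bp
  150–157 → 8 bp
  158–167 → 10 bp
  168–187 → 20 bp
  188–207 → 20 bp
  208–262 → 55 bp
Sorted largest to smallest: 107, 55, 42, 20, 20, 10, 8 bp.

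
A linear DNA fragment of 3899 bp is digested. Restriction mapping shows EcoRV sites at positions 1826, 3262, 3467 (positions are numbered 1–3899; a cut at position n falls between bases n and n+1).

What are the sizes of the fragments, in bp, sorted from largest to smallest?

Linear molecule, 3 cuts → 4 fragments:
  1826 − 0 = 1826 bp
  3262 − 1826 = 1436 bp
  3467 − 3262 = 205 bp
  3899 − 3467 = 432 bp
Sorted largest to smallest: 1826, 1436, 432, 205 bp.

1826, 1436, 432, 205 bp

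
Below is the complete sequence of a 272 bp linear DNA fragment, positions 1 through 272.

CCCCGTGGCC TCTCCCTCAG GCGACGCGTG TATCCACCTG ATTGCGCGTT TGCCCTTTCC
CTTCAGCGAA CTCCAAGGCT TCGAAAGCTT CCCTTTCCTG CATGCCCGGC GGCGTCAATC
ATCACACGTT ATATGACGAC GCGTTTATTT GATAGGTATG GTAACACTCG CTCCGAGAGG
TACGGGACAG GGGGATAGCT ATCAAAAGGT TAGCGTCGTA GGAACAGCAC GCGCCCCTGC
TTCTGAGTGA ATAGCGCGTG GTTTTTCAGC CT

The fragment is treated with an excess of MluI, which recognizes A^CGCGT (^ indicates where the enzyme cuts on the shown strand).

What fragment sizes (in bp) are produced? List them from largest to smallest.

133, 115, 24 bp

MluI sites (ACGCGT) start at positions 24, 139.
MluI cuts after the first base of each site, so after positions 24, 139.
Linear molecule, 2 cuts → 3 fragments:
  1–24 → 24 bp
  25–139 → 115 bp
  140–272 → 133 bp
Sorted largest to smallest: 133, 115, 24 bp.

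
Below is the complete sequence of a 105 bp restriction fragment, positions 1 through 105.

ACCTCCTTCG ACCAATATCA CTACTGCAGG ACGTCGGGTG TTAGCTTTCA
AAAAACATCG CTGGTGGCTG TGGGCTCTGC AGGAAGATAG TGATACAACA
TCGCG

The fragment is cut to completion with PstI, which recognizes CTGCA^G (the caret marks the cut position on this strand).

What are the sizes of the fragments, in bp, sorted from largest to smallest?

53, 28, 24 bp

PstI sites (CTGCAG) start at positions 24, 77.
PstI cuts after base 5 of each site (before the last base), so after positions 28, 81.
Linear molecule, 2 cuts → 3 fragments:
  1–28 → 28 bp
  29–81 → 53 bp
  82–105 → 24 bp
Sorted largest to smallest: 53, 28, 24 bp.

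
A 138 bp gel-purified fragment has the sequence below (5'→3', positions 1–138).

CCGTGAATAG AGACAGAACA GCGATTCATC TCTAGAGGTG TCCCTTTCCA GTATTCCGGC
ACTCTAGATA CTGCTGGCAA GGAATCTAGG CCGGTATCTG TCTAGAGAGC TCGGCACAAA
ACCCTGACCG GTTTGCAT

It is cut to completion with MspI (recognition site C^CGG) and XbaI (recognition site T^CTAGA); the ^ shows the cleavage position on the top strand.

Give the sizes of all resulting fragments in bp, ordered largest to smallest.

MspI sites (CCGG) start at positions 56, 91, 128.
MspI cuts after the first base of each site, so after positions 56, 91, 128.
XbaI sites (TCTAGA) start at positions 31, 63, 101.
XbaI cuts after the first base of each site, so after positions 31, 63, 101.
Combined cut positions: 31, 56, 63, 91, 101, 128.
Linear molecule, 6 cuts → 7 fragments:
  1–31 → 31 bp
  32–56 → 25 bp
  57–63 → 7 bp
  64–91 → 28 bp
  92–101 → 10 bp
  102–128 → 27 bp
  129–138 → 10 bp
Sorted largest to smallest: 31, 28, 27, 25, 10, 10, 7 bp.

31, 28, 27, 25, 10, 10, 7 bp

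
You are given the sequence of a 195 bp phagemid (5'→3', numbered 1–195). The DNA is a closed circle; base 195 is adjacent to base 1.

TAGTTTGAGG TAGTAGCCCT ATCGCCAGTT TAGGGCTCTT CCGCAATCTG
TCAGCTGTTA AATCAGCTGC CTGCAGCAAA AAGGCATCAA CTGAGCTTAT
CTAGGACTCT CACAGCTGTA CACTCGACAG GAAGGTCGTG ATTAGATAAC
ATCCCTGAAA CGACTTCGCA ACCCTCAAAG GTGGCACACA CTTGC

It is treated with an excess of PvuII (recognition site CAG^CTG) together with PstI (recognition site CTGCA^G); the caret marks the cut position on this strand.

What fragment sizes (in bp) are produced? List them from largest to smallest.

134, 40, 12, 9 bp

PvuII sites (CAGCTG) start at positions 52, 64, 113.
PvuII cuts after base 3 of each site, so after positions 54, 66, 115.
The PstI site (CTGCAG) starts at position 71.
PstI cuts after base 5 of each site (before the last base), so after position 75.
Combined cut positions: 54, 66, 75, 115.
Circular molecule, 4 cuts → 4 fragments:
  55–66 → 12 bp
  67–75 → 9 bp
  76–115 → 40 bp
  116–195 then 1–54 → 80 + 54 = 134 bp
Sorted largest to smallest: 134, 40, 12, 9 bp.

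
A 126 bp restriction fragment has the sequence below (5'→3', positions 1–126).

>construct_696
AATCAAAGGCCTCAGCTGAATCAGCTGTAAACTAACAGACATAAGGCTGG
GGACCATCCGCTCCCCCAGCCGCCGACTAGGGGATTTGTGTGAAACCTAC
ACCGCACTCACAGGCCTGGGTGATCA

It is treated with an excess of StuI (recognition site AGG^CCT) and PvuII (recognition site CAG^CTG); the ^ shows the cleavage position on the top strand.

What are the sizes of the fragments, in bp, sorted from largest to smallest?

StuI sites (AGGCCT) start at positions 7, 112.
StuI cuts after base 3 of each site, so after positions 9, 114.
PvuII sites (CAGCTG) start at positions 13, 22.
PvuII cuts after base 3 of each site, so after positions 15, 24.
Combined cut positions: 9, 15, 24, 114.
Linear molecule, 4 cuts → 5 fragments:
  1–9 → 9 bp
  10–15 → 6 bp
  16–24 → 9 bp
  25–114 → 90 bp
  115–126 → 12 bp
Sorted largest to smallest: 90, 12, 9, 9, 6 bp.

90, 12, 9, 9, 6 bp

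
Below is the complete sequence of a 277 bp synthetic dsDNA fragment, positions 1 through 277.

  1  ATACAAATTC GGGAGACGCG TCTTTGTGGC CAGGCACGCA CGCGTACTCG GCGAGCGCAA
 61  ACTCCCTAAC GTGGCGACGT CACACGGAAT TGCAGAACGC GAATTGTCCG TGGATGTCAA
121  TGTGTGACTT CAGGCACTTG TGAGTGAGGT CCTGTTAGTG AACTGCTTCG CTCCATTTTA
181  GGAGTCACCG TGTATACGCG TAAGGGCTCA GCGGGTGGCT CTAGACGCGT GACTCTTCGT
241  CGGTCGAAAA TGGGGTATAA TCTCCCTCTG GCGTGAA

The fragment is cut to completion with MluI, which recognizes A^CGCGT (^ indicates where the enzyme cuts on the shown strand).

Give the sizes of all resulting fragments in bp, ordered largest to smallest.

MluI sites (ACGCGT) start at positions 16, 40, 196, 225.
MluI cuts after the first base of each site, so after positions 16, 40, 196, 225.
Linear molecule, 4 cuts → 5 fragments:
  1–16 → 16 bp
  17–40 → 24 bp
  41–196 → 156 bp
  197–225 → 29 bp
  226–277 → 52 bp
Sorted largest to smallest: 156, 52, 29, 24, 16 bp.

156, 52, 29, 24, 16 bp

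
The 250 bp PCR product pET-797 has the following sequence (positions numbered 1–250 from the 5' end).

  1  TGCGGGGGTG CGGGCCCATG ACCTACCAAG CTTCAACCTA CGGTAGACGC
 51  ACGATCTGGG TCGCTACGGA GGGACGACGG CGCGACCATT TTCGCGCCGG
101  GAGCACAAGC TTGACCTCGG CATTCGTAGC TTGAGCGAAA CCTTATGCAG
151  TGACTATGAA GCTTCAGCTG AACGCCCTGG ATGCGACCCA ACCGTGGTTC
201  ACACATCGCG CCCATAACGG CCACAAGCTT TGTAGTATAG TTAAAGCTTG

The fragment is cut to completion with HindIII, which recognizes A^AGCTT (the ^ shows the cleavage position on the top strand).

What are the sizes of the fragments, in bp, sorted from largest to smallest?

HindIII sites (AAGCTT) start at positions 28, 107, 159, 225, 244.
HindIII cuts after the first base of each site, so after positions 28, 107, 159, 225, 244.
Linear molecule, 5 cuts → 6 fragments:
  1–28 → 28 bp
  29–107 → 79 bp
  108–159 → 52 bp
  160–225 → 66 bp
  226–244 → 19 bp
  245–250 → 6 bp
Sorted largest to smallest: 79, 66, 52, 28, 19, 6 bp.

79, 66, 52, 28, 19, 6 bp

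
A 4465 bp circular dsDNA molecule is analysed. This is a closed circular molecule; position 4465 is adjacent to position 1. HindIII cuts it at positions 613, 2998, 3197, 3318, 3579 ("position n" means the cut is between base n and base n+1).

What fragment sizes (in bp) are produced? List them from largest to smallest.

2385, 1499, 261, 199, 121 bp

Circular molecule, 5 cuts → 5 fragments:
  2998 − 613 = 2385 bp
  3197 − 2998 = 199 bp
  3318 − 3197 = 121 bp
  3579 − 3318 = 261 bp
  wrap: 4465 − 3579 + 613 = 1499 bp
Sorted largest to smallest: 2385, 1499, 261, 199, 121 bp.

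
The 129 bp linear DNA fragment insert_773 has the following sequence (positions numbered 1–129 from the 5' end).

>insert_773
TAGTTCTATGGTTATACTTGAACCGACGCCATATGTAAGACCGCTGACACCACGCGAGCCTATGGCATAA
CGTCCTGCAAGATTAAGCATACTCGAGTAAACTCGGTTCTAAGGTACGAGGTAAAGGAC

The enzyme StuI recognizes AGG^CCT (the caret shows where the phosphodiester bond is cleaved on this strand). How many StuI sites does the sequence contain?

0

No occurrence of AGGCCT is present in the sequence.
StuI does not cut: 0 sites.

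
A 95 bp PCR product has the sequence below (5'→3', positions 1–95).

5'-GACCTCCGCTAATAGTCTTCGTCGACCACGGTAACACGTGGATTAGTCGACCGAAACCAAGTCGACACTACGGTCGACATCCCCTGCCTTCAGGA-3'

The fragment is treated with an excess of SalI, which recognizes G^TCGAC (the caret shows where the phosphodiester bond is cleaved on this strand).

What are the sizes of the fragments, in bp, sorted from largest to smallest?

25, 22, 21, 15, 12 bp

SalI sites (GTCGAC) start at positions 21, 46, 61, 73.
SalI cuts after the first base of each site, so after positions 21, 46, 61, 73.
Linear molecule, 4 cuts → 5 fragments:
  1–21 → 21 bp
  22–46 → 25 bp
  47–61 → 15 bp
  62–73 → 12 bp
  74–95 → 22 bp
Sorted largest to smallest: 25, 22, 21, 15, 12 bp.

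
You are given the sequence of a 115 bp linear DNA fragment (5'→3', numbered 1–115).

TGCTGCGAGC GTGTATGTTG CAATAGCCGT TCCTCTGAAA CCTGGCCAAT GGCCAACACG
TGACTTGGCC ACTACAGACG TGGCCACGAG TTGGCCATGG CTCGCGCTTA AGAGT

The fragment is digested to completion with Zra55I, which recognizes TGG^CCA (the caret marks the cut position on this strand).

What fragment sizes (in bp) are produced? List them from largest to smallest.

45, 21, 16, 15, 11, 7 bp

Zra55I sites (TGGCCA) start at positions 43, 50, 66, 81, 92.
Zra55I cuts after base 3 of each site, so after positions 45, 52, 68, 83, 94.
Linear molecule, 5 cuts → 6 fragments:
  1–45 → 45 bp
  46–52 → 7 bp
  53–68 → 16 bp
  69–83 → 15 bp
  84–94 → 11 bp
  95–115 → 21 bp
Sorted largest to smallest: 45, 21, 16, 15, 11, 7 bp.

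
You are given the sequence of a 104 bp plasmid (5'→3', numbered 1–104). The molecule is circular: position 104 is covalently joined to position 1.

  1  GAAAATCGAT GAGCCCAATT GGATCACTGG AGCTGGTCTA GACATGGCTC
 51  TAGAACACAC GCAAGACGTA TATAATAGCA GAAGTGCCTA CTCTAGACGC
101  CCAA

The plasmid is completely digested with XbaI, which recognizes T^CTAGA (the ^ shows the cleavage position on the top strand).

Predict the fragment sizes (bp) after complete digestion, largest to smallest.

XbaI sites (TCTAGA) start at positions 37, 49, 92.
XbaI cuts after the first base of each site, so after positions 37, 49, 92.
Circular molecule, 3 cuts → 3 fragments:
  38–49 → 12 bp
  50–92 → 43 bp
  93–104 then 1–37 → 12 + 37 = 49 bp
Sorted largest to smallest: 49, 43, 12 bp.

49, 43, 12 bp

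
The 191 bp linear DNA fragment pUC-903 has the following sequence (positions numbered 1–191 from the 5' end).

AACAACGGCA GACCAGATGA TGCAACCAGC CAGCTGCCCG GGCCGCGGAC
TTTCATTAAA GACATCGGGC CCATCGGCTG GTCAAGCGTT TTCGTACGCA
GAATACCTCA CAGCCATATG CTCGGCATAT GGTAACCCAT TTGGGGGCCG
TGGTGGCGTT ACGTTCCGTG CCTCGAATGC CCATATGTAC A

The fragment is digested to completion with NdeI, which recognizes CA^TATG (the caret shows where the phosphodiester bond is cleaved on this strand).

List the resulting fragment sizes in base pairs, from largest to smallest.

NdeI sites (CATATG) start at positions 115, 126, 182.
NdeI cuts after base 2 of each site, so after positions 116, 127, 183.
Linear molecule, 3 cuts → 4 fragments:
  1–116 → 116 bp
  117–127 → 11 bp
  128–183 → 56 bp
  184–191 → 8 bp
Sorted largest to smallest: 116, 56, 11, 8 bp.

116, 56, 11, 8 bp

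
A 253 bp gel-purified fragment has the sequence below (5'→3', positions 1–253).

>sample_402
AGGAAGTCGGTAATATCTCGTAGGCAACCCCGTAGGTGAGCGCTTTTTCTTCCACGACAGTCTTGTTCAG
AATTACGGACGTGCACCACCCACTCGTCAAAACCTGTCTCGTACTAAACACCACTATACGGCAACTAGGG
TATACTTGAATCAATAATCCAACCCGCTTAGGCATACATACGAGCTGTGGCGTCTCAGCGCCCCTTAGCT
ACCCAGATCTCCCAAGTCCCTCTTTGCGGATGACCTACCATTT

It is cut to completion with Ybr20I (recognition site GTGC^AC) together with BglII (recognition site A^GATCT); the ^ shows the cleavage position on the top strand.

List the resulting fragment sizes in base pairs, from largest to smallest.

The Ybr20I site (GTGCAC) starts at position 81.
Ybr20I cuts after base 4 of each site, so after position 84.
The BglII site (AGATCT) starts at position 215.
BglII cuts after the first base of each site, so after position 215.
Combined cut positions: 84, 215.
Linear molecule, 2 cuts → 3 fragments:
  1–84 → 84 bp
  85–215 → 131 bp
  216–253 → 38 bp
Sorted largest to smallest: 131, 84, 38 bp.

131, 84, 38 bp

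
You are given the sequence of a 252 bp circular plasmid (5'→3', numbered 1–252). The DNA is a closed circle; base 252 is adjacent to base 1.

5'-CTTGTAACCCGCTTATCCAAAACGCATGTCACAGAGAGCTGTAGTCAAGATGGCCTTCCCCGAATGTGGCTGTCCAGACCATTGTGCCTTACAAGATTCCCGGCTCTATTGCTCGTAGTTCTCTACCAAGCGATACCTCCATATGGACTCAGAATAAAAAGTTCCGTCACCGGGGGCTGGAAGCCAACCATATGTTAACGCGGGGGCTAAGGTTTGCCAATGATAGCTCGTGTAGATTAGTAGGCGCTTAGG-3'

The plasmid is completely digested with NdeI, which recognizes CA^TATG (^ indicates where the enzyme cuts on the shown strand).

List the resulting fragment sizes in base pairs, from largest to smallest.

NdeI sites (CATATG) start at positions 140, 189.
NdeI cuts after base 2 of each site, so after positions 141, 190.
Circular molecule, 2 cuts → 2 fragments:
  142–190 → 49 bp
  191–252 then 1–141 → 62 + 141 = 203 bp
Sorted largest to smallest: 203, 49 bp.

203, 49 bp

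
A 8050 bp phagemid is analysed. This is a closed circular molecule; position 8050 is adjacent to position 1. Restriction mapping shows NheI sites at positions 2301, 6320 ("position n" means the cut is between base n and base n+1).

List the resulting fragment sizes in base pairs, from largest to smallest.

4031, 4019 bp

Circular molecule, 2 cuts → 2 fragments:
  6320 − 2301 = 4019 bp
  wrap: 8050 − 6320 + 2301 = 4031 bp
Sorted largest to smallest: 4031, 4019 bp.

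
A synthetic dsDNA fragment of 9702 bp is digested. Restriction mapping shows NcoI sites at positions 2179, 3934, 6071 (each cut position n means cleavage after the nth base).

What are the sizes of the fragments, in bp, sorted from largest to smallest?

Linear molecule, 3 cuts → 4 fragments:
  2179 − 0 = 2179 bp
  3934 − 2179 = 1755 bp
  6071 − 3934 = 2137 bp
  9702 − 6071 = 3631 bp
Sorted largest to smallest: 3631, 2179, 2137, 1755 bp.

3631, 2179, 2137, 1755 bp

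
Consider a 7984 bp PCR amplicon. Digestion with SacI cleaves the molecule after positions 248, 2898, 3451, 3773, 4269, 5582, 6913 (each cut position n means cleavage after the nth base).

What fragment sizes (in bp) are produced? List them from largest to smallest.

2650, 1331, 1313, 1071, 553, 496, 322, 248 bp

Linear molecule, 7 cuts → 8 fragments:
  248 − 0 = 248 bp
  2898 − 248 = 2650 bp
  3451 − 2898 = 553 bp
  3773 − 3451 = 322 bp
  4269 − 3773 = 496 bp
  5582 − 4269 = 1313 bp
  6913 − 5582 = 1331 bp
  7984 − 6913 = 1071 bp
Sorted largest to smallest: 2650, 1331, 1313, 1071, 553, 496, 322, 248 bp.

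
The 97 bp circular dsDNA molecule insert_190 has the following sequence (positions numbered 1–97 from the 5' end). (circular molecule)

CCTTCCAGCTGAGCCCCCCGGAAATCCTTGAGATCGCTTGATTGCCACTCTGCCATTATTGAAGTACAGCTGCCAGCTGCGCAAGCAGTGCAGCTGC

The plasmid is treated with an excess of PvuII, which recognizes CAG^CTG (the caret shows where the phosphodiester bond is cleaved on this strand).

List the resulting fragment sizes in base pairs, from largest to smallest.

PvuII sites (CAGCTG) start at positions 6, 67, 74, 91.
PvuII cuts after base 3 of each site, so after positions 8, 69, 76, 93.
Circular molecule, 4 cuts → 4 fragments:
  9–69 → 61 bp
  70–76 → 7 bp
  77–93 → 17 bp
  94–97 then 1–8 → 4 + 8 = 12 bp
Sorted largest to smallest: 61, 17, 12, 7 bp.

61, 17, 12, 7 bp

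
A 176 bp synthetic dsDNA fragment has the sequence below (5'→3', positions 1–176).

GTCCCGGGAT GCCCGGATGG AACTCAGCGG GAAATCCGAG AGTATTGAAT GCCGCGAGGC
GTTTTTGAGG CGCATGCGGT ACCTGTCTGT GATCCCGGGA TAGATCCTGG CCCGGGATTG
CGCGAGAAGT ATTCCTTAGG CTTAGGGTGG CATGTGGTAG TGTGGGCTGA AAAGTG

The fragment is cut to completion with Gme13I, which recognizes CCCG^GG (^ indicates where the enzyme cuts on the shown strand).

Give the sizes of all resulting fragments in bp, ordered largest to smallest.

Gme13I sites (CCCGGG) start at positions 3, 94, 111.
Gme13I cuts after base 4 of each site, so after positions 6, 97, 114.
Linear molecule, 3 cuts → 4 fragments:
  1–6 → 6 bp
  7–97 → 91 bp
  98–114 → 17 bp
  115–176 → 62 bp
Sorted largest to smallest: 91, 62, 17, 6 bp.

91, 62, 17, 6 bp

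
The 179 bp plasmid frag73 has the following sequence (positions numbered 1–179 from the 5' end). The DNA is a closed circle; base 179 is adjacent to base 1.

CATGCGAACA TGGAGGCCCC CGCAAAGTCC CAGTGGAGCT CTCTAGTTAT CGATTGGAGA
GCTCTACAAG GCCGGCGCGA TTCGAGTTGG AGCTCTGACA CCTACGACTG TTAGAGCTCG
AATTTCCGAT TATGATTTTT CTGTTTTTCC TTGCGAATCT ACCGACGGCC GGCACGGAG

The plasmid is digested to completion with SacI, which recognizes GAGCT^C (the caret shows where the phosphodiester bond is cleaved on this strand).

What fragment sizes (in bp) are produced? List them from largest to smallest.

101, 31, 24, 23 bp

SacI sites (GAGCTC) start at positions 36, 59, 90, 114.
SacI cuts after base 5 of each site (before the last base), so after positions 40, 63, 94, 118.
Circular molecule, 4 cuts → 4 fragments:
  41–63 → 23 bp
  64–94 → 31 bp
  95–118 → 24 bp
  119–179 then 1–40 → 61 + 40 = 101 bp
Sorted largest to smallest: 101, 31, 24, 23 bp.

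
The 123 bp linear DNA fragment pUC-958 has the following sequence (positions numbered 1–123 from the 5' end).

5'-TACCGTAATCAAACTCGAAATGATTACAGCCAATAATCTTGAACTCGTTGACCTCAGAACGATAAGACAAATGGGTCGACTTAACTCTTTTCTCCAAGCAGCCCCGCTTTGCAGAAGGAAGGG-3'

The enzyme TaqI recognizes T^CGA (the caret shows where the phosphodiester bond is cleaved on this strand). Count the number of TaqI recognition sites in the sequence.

TCGA occurs starting at positions 15, 76.
TaqI cuts at 2 sites.

2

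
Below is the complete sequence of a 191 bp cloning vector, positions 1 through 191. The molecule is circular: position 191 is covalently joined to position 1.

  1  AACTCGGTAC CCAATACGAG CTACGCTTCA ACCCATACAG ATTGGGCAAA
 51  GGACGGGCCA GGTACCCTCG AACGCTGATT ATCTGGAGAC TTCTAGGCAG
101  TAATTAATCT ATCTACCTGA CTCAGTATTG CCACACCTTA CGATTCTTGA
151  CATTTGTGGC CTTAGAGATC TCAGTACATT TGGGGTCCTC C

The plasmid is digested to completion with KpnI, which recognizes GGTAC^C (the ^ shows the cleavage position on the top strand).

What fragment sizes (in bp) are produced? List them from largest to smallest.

136, 55 bp

KpnI sites (GGTACC) start at positions 6, 61.
KpnI cuts after base 5 of each site (before the last base), so after positions 10, 65.
Circular molecule, 2 cuts → 2 fragments:
  11–65 → 55 bp
  66–191 then 1–10 → 126 + 10 = 136 bp
Sorted largest to smallest: 136, 55 bp.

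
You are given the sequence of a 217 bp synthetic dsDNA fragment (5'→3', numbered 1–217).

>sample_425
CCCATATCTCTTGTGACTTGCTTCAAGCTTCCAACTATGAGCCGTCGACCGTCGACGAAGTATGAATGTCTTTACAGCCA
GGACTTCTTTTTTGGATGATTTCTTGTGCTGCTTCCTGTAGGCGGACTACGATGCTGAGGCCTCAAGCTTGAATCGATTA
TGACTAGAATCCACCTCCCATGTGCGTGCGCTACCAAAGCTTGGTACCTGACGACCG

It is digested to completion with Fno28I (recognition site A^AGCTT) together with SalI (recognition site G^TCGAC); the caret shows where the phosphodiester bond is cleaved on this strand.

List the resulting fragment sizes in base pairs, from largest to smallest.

94, 52, 25, 20, 19, 7 bp

Fno28I sites (AAGCTT) start at positions 25, 145, 197.
Fno28I cuts after the first base of each site, so after positions 25, 145, 197.
SalI sites (GTCGAC) start at positions 44, 51.
SalI cuts after the first base of each site, so after positions 44, 51.
Combined cut positions: 25, 44, 51, 145, 197.
Linear molecule, 5 cuts → 6 fragments:
  1–25 → 25 bp
  26–44 → 19 bp
  45–51 → 7 bp
  52–145 → 94 bp
  146–197 → 52 bp
  198–217 → 20 bp
Sorted largest to smallest: 94, 52, 25, 20, 19, 7 bp.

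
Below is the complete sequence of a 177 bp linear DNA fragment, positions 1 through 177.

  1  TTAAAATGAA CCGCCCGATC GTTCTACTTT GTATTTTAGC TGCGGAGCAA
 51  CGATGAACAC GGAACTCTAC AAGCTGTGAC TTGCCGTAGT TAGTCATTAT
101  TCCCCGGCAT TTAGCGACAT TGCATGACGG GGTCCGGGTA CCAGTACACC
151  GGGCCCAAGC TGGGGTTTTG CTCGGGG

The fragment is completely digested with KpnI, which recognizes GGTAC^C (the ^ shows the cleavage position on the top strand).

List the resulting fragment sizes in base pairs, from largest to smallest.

The KpnI site (GGTACC) starts at position 137.
KpnI cuts after base 5 of each site (before the last base), so after position 141.
Linear molecule, 1 cut → 2 fragments:
  1–141 → 141 bp
  142–177 → 36 bp
Sorted largest to smallest: 141, 36 bp.

141, 36 bp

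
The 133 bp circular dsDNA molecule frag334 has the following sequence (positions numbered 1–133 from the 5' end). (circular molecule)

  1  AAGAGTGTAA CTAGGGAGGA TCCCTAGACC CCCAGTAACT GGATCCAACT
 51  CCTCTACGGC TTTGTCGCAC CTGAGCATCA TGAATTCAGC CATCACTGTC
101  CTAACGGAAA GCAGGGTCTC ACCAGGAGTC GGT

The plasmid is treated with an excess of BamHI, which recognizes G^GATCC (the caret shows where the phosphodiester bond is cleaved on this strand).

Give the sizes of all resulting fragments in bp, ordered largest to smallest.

BamHI sites (GGATCC) start at positions 18, 41.
BamHI cuts after the first base of each site, so after positions 18, 41.
Circular molecule, 2 cuts → 2 fragments:
  19–41 → 23 bp
  42–133 then 1–18 → 92 + 18 = 110 bp
Sorted largest to smallest: 110, 23 bp.

110, 23 bp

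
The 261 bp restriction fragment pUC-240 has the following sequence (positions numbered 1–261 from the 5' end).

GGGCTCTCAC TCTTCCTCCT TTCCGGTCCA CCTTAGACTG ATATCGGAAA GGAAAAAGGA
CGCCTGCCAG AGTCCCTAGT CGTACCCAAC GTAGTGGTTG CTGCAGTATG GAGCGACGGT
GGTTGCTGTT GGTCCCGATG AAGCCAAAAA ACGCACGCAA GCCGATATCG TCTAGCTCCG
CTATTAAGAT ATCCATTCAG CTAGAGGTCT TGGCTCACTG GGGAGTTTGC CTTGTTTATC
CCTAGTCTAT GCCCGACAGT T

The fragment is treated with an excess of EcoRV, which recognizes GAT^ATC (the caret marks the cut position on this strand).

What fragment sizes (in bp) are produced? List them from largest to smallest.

124, 71, 42, 24 bp

EcoRV sites (GATATC) start at positions 40, 164, 188.
EcoRV cuts after base 3 of each site, so after positions 42, 166, 190.
Linear molecule, 3 cuts → 4 fragments:
  1–42 → 42 bp
  43–166 → 124 bp
  167–190 → 24 bp
  191–261 → 71 bp
Sorted largest to smallest: 124, 71, 42, 24 bp.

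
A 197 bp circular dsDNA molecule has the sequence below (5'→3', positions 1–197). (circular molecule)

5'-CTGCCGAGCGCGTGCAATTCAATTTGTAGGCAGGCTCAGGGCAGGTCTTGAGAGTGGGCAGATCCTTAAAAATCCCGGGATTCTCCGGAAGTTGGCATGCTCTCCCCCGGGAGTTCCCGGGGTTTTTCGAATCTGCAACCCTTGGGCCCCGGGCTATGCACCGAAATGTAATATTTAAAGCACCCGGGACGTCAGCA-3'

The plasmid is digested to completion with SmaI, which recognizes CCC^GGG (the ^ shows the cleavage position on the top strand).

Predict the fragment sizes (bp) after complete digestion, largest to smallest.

SmaI sites (CCCGGG) start at positions 74, 106, 116, 148, 183.
SmaI cuts after base 3 of each site, so after positions 76, 108, 118, 150, 185.
Circular molecule, 5 cuts → 5 fragments:
  77–108 → 32 bp
  109–118 → 10 bp
  119–150 → 32 bp
  151–185 → 35 bp
  186–197 then 1–76 → 12 + 76 = 88 bp
Sorted largest to smallest: 88, 35, 32, 32, 10 bp.

88, 35, 32, 32, 10 bp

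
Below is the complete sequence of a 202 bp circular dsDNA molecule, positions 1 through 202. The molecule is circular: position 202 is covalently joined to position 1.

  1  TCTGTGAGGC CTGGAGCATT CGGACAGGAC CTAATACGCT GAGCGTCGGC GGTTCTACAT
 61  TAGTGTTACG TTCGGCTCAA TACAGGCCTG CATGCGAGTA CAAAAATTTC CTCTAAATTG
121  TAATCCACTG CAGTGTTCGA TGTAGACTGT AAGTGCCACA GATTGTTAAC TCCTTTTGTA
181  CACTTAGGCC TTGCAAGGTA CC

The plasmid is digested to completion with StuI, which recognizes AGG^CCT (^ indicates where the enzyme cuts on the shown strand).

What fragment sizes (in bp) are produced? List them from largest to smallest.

102, 77, 23 bp

StuI sites (AGGCCT) start at positions 7, 84, 186.
StuI cuts after base 3 of each site, so after positions 9, 86, 188.
Circular molecule, 3 cuts → 3 fragments:
  10–86 → 77 bp
  87–188 → 102 bp
  189–202 then 1–9 → 14 + 9 = 23 bp
Sorted largest to smallest: 102, 77, 23 bp.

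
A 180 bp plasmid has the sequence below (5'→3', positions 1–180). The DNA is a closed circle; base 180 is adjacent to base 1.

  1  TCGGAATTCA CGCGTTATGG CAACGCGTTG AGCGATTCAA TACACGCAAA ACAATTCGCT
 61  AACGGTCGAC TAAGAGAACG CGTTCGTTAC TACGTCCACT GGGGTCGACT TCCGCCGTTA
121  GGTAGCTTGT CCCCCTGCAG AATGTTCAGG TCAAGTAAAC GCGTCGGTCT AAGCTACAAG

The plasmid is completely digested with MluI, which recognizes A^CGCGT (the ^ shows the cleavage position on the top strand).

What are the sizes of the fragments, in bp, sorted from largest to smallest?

MluI sites (ACGCGT) start at positions 10, 23, 78, 159.
MluI cuts after the first base of each site, so after positions 10, 23, 78, 159.
Circular molecule, 4 cuts → 4 fragments:
  11–23 → 13 bp
  24–78 → 55 bp
  79–159 → 81 bp
  160–180 then 1–10 → 21 + 10 = 31 bp
Sorted largest to smallest: 81, 55, 31, 13 bp.

81, 55, 31, 13 bp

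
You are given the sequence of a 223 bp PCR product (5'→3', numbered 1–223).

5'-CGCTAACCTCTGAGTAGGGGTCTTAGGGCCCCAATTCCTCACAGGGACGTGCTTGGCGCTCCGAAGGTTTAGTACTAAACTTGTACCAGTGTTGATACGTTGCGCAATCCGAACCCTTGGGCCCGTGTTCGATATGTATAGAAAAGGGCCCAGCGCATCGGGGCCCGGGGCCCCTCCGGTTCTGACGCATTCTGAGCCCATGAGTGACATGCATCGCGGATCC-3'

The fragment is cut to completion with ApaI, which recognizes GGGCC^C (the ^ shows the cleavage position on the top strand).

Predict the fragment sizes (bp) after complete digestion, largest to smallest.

ApaI sites (GGGCCC) start at positions 26, 119, 146, 161, 168.
ApaI cuts after base 5 of each site (before the last base), so after positions 30, 123, 150, 165, 172.
Linear molecule, 5 cuts → 6 fragments:
  1–30 → 30 bp
  31–123 → 93 bp
  124–150 → 27 bp
  151–165 → 15 bp
  166–172 → 7 bp
  173–223 → 51 bp
Sorted largest to smallest: 93, 51, 30, 27, 15, 7 bp.

93, 51, 30, 27, 15, 7 bp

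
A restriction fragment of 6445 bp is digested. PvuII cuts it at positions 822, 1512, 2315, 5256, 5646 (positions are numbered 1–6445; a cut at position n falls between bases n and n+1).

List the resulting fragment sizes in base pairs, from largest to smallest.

Linear molecule, 5 cuts → 6 fragments:
  822 − 0 = 822 bp
  1512 − 822 = 690 bp
  2315 − 1512 = 803 bp
  5256 − 2315 = 2941 bp
  5646 − 5256 = 390 bp
  6445 − 5646 = 799 bp
Sorted largest to smallest: 2941, 822, 803, 799, 690, 390 bp.

2941, 822, 803, 799, 690, 390 bp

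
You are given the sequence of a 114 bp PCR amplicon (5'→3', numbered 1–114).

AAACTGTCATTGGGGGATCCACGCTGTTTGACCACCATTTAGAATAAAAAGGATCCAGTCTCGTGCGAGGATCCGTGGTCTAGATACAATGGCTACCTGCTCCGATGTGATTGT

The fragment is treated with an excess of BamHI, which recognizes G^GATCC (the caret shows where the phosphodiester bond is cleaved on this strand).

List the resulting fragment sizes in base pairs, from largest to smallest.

45, 36, 18, 15 bp

BamHI sites (GGATCC) start at positions 15, 51, 69.
BamHI cuts after the first base of each site, so after positions 15, 51, 69.
Linear molecule, 3 cuts → 4 fragments:
  1–15 → 15 bp
  16–51 → 36 bp
  52–69 → 18 bp
  70–114 → 45 bp
Sorted largest to smallest: 45, 36, 18, 15 bp.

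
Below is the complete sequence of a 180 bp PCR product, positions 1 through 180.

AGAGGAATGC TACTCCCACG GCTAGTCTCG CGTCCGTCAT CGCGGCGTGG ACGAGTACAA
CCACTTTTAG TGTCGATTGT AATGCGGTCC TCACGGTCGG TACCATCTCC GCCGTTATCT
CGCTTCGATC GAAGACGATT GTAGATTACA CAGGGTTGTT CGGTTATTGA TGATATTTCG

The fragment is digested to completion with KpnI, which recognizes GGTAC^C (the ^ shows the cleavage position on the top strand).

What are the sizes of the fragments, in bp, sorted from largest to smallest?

The KpnI site (GGTACC) starts at position 99.
KpnI cuts after base 5 of each site (before the last base), so after position 103.
Linear molecule, 1 cut → 2 fragments:
  1–103 → 103 bp
  104–180 → 77 bp
Sorted largest to smallest: 103, 77 bp.

103, 77 bp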